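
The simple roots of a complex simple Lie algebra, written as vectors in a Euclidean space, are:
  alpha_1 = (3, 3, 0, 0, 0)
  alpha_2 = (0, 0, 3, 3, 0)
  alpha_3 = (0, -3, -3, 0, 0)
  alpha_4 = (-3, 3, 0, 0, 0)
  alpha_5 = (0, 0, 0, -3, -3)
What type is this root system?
type D_5

Compute the Cartan integers a_ij = 2(alpha_i, alpha_j)/(alpha_j, alpha_j); the resulting 5x5 Cartan matrix is
[[2, 0, -1, 0, 0], [0, 2, -1, 0, -1], [-1, -1, 2, -1, 0], [0, 0, -1, 2, 0], [0, -1, 0, 0, 2]].
All simple roots have the same length, so the diagram is simply laced. The associated Dynkin diagram is a chain of 3 nodes with a fork of two nodes at one end (D_5), so the type is D_5 (the algebra so(10)).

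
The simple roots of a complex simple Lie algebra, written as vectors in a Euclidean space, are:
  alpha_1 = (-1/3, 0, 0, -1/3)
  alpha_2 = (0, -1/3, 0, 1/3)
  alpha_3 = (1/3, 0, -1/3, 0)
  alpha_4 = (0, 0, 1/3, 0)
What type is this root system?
Compute the Cartan integers a_ij = 2(alpha_i, alpha_j)/(alpha_j, alpha_j); the resulting 4x4 Cartan matrix is
[[2, -1, -1, 0], [-1, 2, 0, 0], [-1, 0, 2, -2], [0, 0, -1, 2]].
The roots have two lengths (squared-length ratio 2:1); the short ones are alpha_{4}. The associated Dynkin diagram is a chain of 4 nodes with a double edge at one end; the terminal node there is the unique short simple root (B_4), so the type is B_4 (the algebra so(9)).

B_4 (so(9))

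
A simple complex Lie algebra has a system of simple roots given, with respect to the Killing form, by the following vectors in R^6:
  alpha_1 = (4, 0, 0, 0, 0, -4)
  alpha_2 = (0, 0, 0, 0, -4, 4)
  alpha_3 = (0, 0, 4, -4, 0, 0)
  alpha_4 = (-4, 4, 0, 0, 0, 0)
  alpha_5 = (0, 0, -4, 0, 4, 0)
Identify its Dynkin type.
Compute the Cartan integers a_ij = 2(alpha_i, alpha_j)/(alpha_j, alpha_j); the resulting 5x5 Cartan matrix is
[[2, -1, 0, -1, 0], [-1, 2, 0, 0, -1], [0, 0, 2, 0, -1], [-1, 0, 0, 2, 0], [0, -1, -1, 0, 2]].
All simple roots have the same length, so the diagram is simply laced. The associated Dynkin diagram is a chain of 5 nodes with single edges (A_5), so the type is A_5 (the algebra sl(6)).

A5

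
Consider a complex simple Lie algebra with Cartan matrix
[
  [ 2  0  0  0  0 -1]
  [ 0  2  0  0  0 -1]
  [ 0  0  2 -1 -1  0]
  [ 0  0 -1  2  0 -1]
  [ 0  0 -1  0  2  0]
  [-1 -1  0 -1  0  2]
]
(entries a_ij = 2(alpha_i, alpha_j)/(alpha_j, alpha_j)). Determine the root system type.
The matrix has rank 6 with 2's on the diagonal. Reading the off-diagonal entries as Dynkin edges (a single edge where a_ij = a_ji = -1; a double or triple edge where a_ij * a_ji = 2 or 3), the diagram is a chain of 4 nodes with a fork of two nodes at one end (D_6). One simple-root ordering that puts it in standard form is (alpha_5, alpha_3, alpha_4, alpha_6, alpha_1, alpha_2). So the algebra is type D_6, i.e. so(12).

D_6 (so(12))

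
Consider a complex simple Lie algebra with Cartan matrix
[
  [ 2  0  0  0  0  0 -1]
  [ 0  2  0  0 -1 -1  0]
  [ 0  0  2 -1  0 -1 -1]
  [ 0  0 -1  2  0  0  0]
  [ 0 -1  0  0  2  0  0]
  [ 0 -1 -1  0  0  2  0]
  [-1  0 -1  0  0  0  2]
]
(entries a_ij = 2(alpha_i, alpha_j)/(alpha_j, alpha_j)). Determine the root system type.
E7

The matrix has rank 7 with 2's on the diagonal. Reading the off-diagonal entries as Dynkin edges (a single edge where a_ij = a_ji = -1; a double or triple edge where a_ij * a_ji = 2 or 3), the diagram is a chain of 6 nodes with one extra node attached to the third node from one end (E_7). One simple-root ordering that puts it in standard form is (alpha_1, alpha_4, alpha_7, alpha_3, alpha_6, alpha_2, alpha_5). So the algebra is type E_7.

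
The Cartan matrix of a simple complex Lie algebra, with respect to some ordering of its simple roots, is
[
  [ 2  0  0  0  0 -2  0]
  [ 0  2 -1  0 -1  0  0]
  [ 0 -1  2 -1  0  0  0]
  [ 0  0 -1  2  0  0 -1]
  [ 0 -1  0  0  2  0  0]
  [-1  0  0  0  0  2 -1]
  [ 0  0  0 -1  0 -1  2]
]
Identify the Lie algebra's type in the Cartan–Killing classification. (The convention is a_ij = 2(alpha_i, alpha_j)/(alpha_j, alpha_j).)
The matrix has rank 7 with 2's on the diagonal. Reading the off-diagonal entries as Dynkin edges (a single edge where a_ij = a_ji = -1; a double or triple edge where a_ij * a_ji = 2 or 3), the diagram is a chain of 7 nodes with a double edge at one end; the terminal node there is the unique long simple root (C_7). One simple-root ordering that puts it in standard form is (alpha_5, alpha_2, alpha_3, alpha_4, alpha_7, alpha_6, alpha_1). So the algebra is type C_7, i.e. sp(14).

type C_7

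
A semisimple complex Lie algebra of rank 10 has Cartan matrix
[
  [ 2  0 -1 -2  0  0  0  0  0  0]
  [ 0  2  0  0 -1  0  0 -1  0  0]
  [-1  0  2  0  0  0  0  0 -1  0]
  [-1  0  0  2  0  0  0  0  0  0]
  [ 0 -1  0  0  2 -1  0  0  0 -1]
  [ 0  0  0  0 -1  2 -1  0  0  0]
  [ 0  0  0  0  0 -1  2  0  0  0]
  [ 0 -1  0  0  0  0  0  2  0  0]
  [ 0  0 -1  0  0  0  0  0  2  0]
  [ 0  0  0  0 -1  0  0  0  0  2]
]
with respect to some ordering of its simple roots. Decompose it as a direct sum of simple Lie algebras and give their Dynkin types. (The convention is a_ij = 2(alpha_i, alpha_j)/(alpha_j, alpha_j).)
B_4 (so(9)) ⊕ E_6

The diagram associated to this matrix has two connected components: the simple roots {alpha_1, alpha_3, alpha_4, alpha_9} form a chain of 4 nodes with a double edge at one end; the terminal node there is the unique short simple root (B_4), and {alpha_2, alpha_5, alpha_6, alpha_7, alpha_8, alpha_10} form a chain of 5 nodes with one extra node attached to the third node from one end (E_6). A semisimple Lie algebra decomposes uniquely as the direct sum of simple ideals, one per connected component of its Dynkin diagram, so g ≅ B_4 ⊕ E_6 (dimension 36 + 78 = 114).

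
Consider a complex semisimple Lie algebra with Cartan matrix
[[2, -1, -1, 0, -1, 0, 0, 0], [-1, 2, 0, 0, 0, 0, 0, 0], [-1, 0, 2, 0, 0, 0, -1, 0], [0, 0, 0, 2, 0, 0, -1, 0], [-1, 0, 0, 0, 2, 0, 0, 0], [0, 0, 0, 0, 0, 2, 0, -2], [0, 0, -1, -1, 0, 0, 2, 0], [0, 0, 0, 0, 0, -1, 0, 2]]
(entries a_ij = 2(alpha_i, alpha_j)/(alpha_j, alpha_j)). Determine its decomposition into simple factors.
The diagram associated to this matrix has two connected components: the simple roots {alpha_6, alpha_8} form a chain of 2 nodes with a double edge at one end; the terminal node there is the unique short simple root (B_2), and {alpha_1, alpha_2, alpha_3, alpha_4, alpha_5, alpha_7} form a chain of 4 nodes with a fork of two nodes at one end (D_6). A semisimple Lie algebra decomposes uniquely as the direct sum of simple ideals, one per connected component of its Dynkin diagram, so g ≅ B_2 ⊕ D_6 (dimension 10 + 66 = 76).

B2 + D6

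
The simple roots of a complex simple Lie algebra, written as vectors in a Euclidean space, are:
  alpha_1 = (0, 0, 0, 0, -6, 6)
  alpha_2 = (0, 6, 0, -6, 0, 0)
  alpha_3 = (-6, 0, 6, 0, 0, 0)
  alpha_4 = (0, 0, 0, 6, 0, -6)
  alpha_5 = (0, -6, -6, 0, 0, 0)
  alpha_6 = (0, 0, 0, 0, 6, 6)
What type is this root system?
D6

Compute the Cartan integers a_ij = 2(alpha_i, alpha_j)/(alpha_j, alpha_j); the resulting 6x6 Cartan matrix is
[[2, 0, 0, -1, 0, 0], [0, 2, 0, -1, -1, 0], [0, 0, 2, 0, -1, 0], [-1, -1, 0, 2, 0, -1], [0, -1, -1, 0, 2, 0], [0, 0, 0, -1, 0, 2]].
All simple roots have the same length, so the diagram is simply laced. The associated Dynkin diagram is a chain of 4 nodes with a fork of two nodes at one end (D_6), so the type is D_6 (the algebra so(12)).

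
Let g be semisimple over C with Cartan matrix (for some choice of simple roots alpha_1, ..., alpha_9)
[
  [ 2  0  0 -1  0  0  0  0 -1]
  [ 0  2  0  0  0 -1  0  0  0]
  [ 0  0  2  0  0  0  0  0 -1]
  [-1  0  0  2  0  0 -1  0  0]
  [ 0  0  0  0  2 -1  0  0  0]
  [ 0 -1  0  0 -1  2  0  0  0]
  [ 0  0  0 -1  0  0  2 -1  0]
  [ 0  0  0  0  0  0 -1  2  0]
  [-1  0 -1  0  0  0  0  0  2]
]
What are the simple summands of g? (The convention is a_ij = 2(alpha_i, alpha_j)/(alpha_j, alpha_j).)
The diagram associated to this matrix has two connected components: the simple roots {alpha_2, alpha_5, alpha_6} form a chain of 3 nodes with single edges (A_3), and {alpha_1, alpha_3, alpha_4, alpha_7, alpha_8, alpha_9} form a chain of 6 nodes with single edges (A_6). A semisimple Lie algebra decomposes uniquely as the direct sum of simple ideals, one per connected component of its Dynkin diagram, so g ≅ A_3 ⊕ A_6 (dimension 15 + 48 = 63).

A3 + A6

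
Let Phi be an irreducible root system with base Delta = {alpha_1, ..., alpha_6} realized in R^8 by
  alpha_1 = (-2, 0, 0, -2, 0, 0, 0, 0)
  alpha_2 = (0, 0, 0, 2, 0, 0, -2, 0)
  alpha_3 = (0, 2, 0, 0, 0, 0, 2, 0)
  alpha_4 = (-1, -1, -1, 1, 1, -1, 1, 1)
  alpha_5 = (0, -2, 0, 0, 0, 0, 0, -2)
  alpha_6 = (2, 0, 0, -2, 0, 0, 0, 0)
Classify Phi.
type E_6

Compute the Cartan integers a_ij = 2(alpha_i, alpha_j)/(alpha_j, alpha_j); the resulting 6x6 Cartan matrix is
[[2, -1, 0, 0, 0, 0], [-1, 2, -1, 0, 0, -1], [0, -1, 2, 0, -1, 0], [0, 0, 0, 2, 0, -1], [0, 0, -1, 0, 2, 0], [0, -1, 0, -1, 0, 2]].
All simple roots have the same length, so the diagram is simply laced. The associated Dynkin diagram is a chain of 5 nodes with one extra node attached to the third node from one end (E_6), so the type is E_6.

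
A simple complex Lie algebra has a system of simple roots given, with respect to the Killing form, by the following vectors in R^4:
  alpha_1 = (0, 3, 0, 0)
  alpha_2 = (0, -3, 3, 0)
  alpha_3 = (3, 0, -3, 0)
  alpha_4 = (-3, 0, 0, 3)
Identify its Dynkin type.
B4

Compute the Cartan integers a_ij = 2(alpha_i, alpha_j)/(alpha_j, alpha_j); the resulting 4x4 Cartan matrix is
[[2, -1, 0, 0], [-2, 2, -1, 0], [0, -1, 2, -1], [0, 0, -1, 2]].
The roots have two lengths (squared-length ratio 2:1); the short ones are alpha_{1}. The associated Dynkin diagram is a chain of 4 nodes with a double edge at one end; the terminal node there is the unique short simple root (B_4), so the type is B_4 (the algebra so(9)).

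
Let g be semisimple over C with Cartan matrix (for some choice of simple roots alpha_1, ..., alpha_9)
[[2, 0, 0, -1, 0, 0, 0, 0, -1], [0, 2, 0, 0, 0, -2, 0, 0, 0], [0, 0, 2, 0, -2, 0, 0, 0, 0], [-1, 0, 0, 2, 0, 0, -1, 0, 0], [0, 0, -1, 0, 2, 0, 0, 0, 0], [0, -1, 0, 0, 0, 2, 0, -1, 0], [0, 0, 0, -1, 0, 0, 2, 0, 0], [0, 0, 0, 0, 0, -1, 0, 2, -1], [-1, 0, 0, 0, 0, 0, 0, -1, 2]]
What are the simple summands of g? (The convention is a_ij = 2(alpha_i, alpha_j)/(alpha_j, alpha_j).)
type B_2 + type C_7

The diagram associated to this matrix has two connected components: the simple roots {alpha_3, alpha_5} form a chain of 2 nodes with a double edge at one end; the terminal node there is the unique short simple root (B_2), and {alpha_1, alpha_2, alpha_4, alpha_6, alpha_7, alpha_8, alpha_9} form a chain of 7 nodes with a double edge at one end; the terminal node there is the unique long simple root (C_7). A semisimple Lie algebra decomposes uniquely as the direct sum of simple ideals, one per connected component of its Dynkin diagram, so g ≅ B_2 ⊕ C_7 (dimension 10 + 105 = 115).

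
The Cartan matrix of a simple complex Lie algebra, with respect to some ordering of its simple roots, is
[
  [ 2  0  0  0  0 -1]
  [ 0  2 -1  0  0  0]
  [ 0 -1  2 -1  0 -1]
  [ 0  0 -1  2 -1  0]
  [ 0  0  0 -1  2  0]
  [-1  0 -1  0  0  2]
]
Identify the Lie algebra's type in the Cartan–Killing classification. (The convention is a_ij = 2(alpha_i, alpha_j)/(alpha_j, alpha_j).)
E6

The matrix has rank 6 with 2's on the diagonal. Reading the off-diagonal entries as Dynkin edges (a single edge where a_ij = a_ji = -1; a double or triple edge where a_ij * a_ji = 2 or 3), the diagram is a chain of 5 nodes with one extra node attached to the third node from one end (E_6). One simple-root ordering that puts it in standard form is (alpha_1, alpha_2, alpha_6, alpha_3, alpha_4, alpha_5). So the algebra is type E_6.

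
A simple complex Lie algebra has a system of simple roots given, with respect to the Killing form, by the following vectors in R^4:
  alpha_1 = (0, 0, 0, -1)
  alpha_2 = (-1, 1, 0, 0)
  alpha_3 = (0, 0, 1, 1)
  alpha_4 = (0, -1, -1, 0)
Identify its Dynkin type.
B_4 (so(9))

Compute the Cartan integers a_ij = 2(alpha_i, alpha_j)/(alpha_j, alpha_j); the resulting 4x4 Cartan matrix is
[[2, 0, -1, 0], [0, 2, 0, -1], [-2, 0, 2, -1], [0, -1, -1, 2]].
The roots have two lengths (squared-length ratio 2:1); the short ones are alpha_{1}. The associated Dynkin diagram is a chain of 4 nodes with a double edge at one end; the terminal node there is the unique short simple root (B_4), so the type is B_4 (the algebra so(9)).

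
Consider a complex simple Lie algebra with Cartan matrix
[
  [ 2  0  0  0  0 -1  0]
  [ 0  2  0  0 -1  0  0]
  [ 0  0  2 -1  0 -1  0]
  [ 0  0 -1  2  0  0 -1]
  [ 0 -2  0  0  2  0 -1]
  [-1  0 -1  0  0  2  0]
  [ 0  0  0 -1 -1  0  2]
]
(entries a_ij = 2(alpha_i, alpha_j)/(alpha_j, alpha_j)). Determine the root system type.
The matrix has rank 7 with 2's on the diagonal. Reading the off-diagonal entries as Dynkin edges (a single edge where a_ij = a_ji = -1; a double or triple edge where a_ij * a_ji = 2 or 3), the diagram is a chain of 7 nodes with a double edge at one end; the terminal node there is the unique short simple root (B_7). One simple-root ordering that puts it in standard form is (alpha_1, alpha_6, alpha_3, alpha_4, alpha_7, alpha_5, alpha_2). So the algebra is type B_7, i.e. so(15).

type B_7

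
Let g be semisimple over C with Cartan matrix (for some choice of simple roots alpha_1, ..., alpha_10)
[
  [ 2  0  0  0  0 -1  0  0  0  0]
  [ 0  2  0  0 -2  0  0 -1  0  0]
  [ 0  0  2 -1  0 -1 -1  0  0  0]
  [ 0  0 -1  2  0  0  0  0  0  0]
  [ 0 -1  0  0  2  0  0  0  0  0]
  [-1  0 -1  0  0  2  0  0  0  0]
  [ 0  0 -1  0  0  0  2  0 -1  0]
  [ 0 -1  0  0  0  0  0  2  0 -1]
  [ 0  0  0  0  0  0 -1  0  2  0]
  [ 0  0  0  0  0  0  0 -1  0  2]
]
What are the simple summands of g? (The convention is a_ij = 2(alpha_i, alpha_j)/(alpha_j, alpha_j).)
type B_4 + type E_6

The diagram associated to this matrix has two connected components: the simple roots {alpha_2, alpha_5, alpha_8, alpha_10} form a chain of 4 nodes with a double edge at one end; the terminal node there is the unique short simple root (B_4), and {alpha_1, alpha_3, alpha_4, alpha_6, alpha_7, alpha_9} form a chain of 5 nodes with one extra node attached to the third node from one end (E_6). A semisimple Lie algebra decomposes uniquely as the direct sum of simple ideals, one per connected component of its Dynkin diagram, so g ≅ B_4 ⊕ E_6 (dimension 36 + 78 = 114).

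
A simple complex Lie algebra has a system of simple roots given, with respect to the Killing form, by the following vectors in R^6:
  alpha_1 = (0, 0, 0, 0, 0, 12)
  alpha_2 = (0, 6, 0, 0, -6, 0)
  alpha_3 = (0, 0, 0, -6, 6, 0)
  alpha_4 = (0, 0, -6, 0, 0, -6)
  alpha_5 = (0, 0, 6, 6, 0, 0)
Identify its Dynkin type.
Compute the Cartan integers a_ij = 2(alpha_i, alpha_j)/(alpha_j, alpha_j); the resulting 5x5 Cartan matrix is
[[2, 0, 0, -2, 0], [0, 2, -1, 0, 0], [0, -1, 2, 0, -1], [-1, 0, 0, 2, -1], [0, 0, -1, -1, 2]].
The roots have two lengths (squared-length ratio 2:1); the short ones are alpha_{2,3,4,5}. The associated Dynkin diagram is a chain of 5 nodes with a double edge at one end; the terminal node there is the unique long simple root (C_5), so the type is C_5 (the algebra sp(10)).

C_5 (sp(10))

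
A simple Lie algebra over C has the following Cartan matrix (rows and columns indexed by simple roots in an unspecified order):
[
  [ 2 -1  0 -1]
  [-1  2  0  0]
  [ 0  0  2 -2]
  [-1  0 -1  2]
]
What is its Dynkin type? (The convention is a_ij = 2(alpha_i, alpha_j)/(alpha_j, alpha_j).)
C_4 (sp(8))

The matrix has rank 4 with 2's on the diagonal. Reading the off-diagonal entries as Dynkin edges (a single edge where a_ij = a_ji = -1; a double or triple edge where a_ij * a_ji = 2 or 3), the diagram is a chain of 4 nodes with a double edge at one end; the terminal node there is the unique long simple root (C_4). One simple-root ordering that puts it in standard form is (alpha_2, alpha_1, alpha_4, alpha_3). So the algebra is type C_4, i.e. sp(8).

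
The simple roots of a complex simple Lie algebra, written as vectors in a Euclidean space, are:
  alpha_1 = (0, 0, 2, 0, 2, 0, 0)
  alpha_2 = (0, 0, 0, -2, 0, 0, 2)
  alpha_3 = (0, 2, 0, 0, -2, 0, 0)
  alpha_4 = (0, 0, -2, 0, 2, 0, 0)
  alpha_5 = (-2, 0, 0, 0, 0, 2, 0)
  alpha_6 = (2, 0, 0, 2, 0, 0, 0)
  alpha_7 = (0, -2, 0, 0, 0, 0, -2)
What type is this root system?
D7

Compute the Cartan integers a_ij = 2(alpha_i, alpha_j)/(alpha_j, alpha_j); the resulting 7x7 Cartan matrix is
[[2, 0, -1, 0, 0, 0, 0], [0, 2, 0, 0, 0, -1, -1], [-1, 0, 2, -1, 0, 0, -1], [0, 0, -1, 2, 0, 0, 0], [0, 0, 0, 0, 2, -1, 0], [0, -1, 0, 0, -1, 2, 0], [0, -1, -1, 0, 0, 0, 2]].
All simple roots have the same length, so the diagram is simply laced. The associated Dynkin diagram is a chain of 5 nodes with a fork of two nodes at one end (D_7), so the type is D_7 (the algebra so(14)).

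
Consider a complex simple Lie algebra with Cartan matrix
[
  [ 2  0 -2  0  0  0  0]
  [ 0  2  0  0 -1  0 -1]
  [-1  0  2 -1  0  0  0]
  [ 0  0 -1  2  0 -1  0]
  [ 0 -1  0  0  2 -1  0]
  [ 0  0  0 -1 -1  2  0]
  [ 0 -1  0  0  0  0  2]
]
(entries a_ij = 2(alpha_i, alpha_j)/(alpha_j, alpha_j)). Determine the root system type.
The matrix has rank 7 with 2's on the diagonal. Reading the off-diagonal entries as Dynkin edges (a single edge where a_ij = a_ji = -1; a double or triple edge where a_ij * a_ji = 2 or 3), the diagram is a chain of 7 nodes with a double edge at one end; the terminal node there is the unique long simple root (C_7). One simple-root ordering that puts it in standard form is (alpha_7, alpha_2, alpha_5, alpha_6, alpha_4, alpha_3, alpha_1). So the algebra is type C_7, i.e. sp(14).

type C_7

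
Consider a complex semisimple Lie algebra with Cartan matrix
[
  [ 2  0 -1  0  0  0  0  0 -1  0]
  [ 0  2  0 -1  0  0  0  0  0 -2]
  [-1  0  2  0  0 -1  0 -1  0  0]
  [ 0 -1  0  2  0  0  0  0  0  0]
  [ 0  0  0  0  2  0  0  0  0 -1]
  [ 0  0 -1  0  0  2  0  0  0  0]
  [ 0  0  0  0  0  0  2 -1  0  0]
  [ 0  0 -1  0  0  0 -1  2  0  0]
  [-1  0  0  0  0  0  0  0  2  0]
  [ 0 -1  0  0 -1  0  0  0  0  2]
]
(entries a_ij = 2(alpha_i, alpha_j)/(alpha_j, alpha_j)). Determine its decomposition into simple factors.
E6 ⊕ F4

The diagram associated to this matrix has two connected components: the simple roots {alpha_1, alpha_3, alpha_6, alpha_7, alpha_8, alpha_9} form a chain of 5 nodes with one extra node attached to the third node from one end (E_6), and {alpha_2, alpha_4, alpha_5, alpha_10} form a chain of 4 nodes with a double edge between the middle two (F_4). A semisimple Lie algebra decomposes uniquely as the direct sum of simple ideals, one per connected component of its Dynkin diagram, so g ≅ E_6 ⊕ F_4 (dimension 78 + 52 = 130).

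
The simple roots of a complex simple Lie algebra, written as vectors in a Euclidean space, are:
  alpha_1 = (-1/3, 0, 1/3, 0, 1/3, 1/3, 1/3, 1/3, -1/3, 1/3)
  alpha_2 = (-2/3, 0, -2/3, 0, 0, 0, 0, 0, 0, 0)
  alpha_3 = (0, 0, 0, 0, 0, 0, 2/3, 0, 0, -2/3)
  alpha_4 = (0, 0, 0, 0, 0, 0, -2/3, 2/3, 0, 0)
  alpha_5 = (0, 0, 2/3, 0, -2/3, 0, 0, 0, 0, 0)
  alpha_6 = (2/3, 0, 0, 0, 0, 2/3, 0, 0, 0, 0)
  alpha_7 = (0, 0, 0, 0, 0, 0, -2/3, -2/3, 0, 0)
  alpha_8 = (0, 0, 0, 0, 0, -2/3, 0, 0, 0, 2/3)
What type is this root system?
Compute the Cartan integers a_ij = 2(alpha_i, alpha_j)/(alpha_j, alpha_j); the resulting 8x8 Cartan matrix is
[[2, 0, 0, 0, 0, 0, -1, 0], [0, 2, 0, 0, -1, -1, 0, 0], [0, 0, 2, -1, 0, 0, -1, -1], [0, 0, -1, 2, 0, 0, 0, 0], [0, -1, 0, 0, 2, 0, 0, 0], [0, -1, 0, 0, 0, 2, 0, -1], [-1, 0, -1, 0, 0, 0, 2, 0], [0, 0, -1, 0, 0, -1, 0, 2]].
All simple roots have the same length, so the diagram is simply laced. The associated Dynkin diagram is a chain of 7 nodes with one extra node attached to the third node from one end (E_8), so the type is E_8.

type E_8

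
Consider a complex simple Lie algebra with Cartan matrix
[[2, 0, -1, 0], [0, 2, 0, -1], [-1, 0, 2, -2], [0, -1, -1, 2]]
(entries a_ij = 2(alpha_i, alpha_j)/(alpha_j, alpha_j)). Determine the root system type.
The matrix has rank 4 with 2's on the diagonal. Reading the off-diagonal entries as Dynkin edges (a single edge where a_ij = a_ji = -1; a double or triple edge where a_ij * a_ji = 2 or 3), the diagram is a chain of 4 nodes with a double edge between the middle two (F_4). One simple-root ordering that puts it in standard form is (alpha_1, alpha_3, alpha_4, alpha_2). So the algebra is type F_4.

F4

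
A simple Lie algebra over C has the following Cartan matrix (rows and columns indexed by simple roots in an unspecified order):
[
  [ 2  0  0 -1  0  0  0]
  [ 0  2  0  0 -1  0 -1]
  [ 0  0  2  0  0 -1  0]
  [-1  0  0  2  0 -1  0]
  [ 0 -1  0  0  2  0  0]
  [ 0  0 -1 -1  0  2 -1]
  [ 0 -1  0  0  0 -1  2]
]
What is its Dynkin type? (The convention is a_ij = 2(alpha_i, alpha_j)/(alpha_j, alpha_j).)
The matrix has rank 7 with 2's on the diagonal. Reading the off-diagonal entries as Dynkin edges (a single edge where a_ij = a_ji = -1; a double or triple edge where a_ij * a_ji = 2 or 3), the diagram is a chain of 6 nodes with one extra node attached to the third node from one end (E_7). One simple-root ordering that puts it in standard form is (alpha_1, alpha_3, alpha_4, alpha_6, alpha_7, alpha_2, alpha_5). So the algebra is type E_7.

E_7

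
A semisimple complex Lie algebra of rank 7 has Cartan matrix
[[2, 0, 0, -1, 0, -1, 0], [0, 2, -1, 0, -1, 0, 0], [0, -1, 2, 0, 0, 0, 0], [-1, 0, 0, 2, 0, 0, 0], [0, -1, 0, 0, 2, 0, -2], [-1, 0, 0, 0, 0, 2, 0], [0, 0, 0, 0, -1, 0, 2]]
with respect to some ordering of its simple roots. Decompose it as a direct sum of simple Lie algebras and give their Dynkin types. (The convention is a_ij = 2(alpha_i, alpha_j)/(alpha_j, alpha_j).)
A_3 + B_4

The diagram associated to this matrix has two connected components: the simple roots {alpha_1, alpha_4, alpha_6} form a chain of 3 nodes with single edges (A_3), and {alpha_2, alpha_3, alpha_5, alpha_7} form a chain of 4 nodes with a double edge at one end; the terminal node there is the unique short simple root (B_4). A semisimple Lie algebra decomposes uniquely as the direct sum of simple ideals, one per connected component of its Dynkin diagram, so g ≅ A_3 ⊕ B_4 (dimension 15 + 36 = 51).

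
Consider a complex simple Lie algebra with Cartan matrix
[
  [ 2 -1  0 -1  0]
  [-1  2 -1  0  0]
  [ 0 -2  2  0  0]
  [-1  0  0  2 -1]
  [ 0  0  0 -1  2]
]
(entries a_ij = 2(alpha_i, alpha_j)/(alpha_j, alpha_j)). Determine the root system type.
C_5

The matrix has rank 5 with 2's on the diagonal. Reading the off-diagonal entries as Dynkin edges (a single edge where a_ij = a_ji = -1; a double or triple edge where a_ij * a_ji = 2 or 3), the diagram is a chain of 5 nodes with a double edge at one end; the terminal node there is the unique long simple root (C_5). One simple-root ordering that puts it in standard form is (alpha_5, alpha_4, alpha_1, alpha_2, alpha_3). So the algebra is type C_5, i.e. sp(10).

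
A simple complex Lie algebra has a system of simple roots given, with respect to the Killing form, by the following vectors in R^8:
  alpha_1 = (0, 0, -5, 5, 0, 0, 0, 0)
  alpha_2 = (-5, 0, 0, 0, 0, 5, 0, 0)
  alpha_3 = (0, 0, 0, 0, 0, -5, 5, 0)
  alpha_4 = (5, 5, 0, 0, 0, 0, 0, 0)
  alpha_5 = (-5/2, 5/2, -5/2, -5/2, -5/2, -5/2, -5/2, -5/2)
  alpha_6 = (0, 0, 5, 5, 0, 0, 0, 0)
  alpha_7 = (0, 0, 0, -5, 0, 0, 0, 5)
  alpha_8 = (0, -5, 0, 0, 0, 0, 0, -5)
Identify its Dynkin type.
E_8

Compute the Cartan integers a_ij = 2(alpha_i, alpha_j)/(alpha_j, alpha_j); the resulting 8x8 Cartan matrix is
[[2, 0, 0, 0, 0, 0, -1, 0], [0, 2, -1, -1, 0, 0, 0, 0], [0, -1, 2, 0, 0, 0, 0, 0], [0, -1, 0, 2, 0, 0, 0, -1], [0, 0, 0, 0, 2, -1, 0, 0], [0, 0, 0, 0, -1, 2, -1, 0], [-1, 0, 0, 0, 0, -1, 2, -1], [0, 0, 0, -1, 0, 0, -1, 2]].
All simple roots have the same length, so the diagram is simply laced. The associated Dynkin diagram is a chain of 7 nodes with one extra node attached to the third node from one end (E_8), so the type is E_8.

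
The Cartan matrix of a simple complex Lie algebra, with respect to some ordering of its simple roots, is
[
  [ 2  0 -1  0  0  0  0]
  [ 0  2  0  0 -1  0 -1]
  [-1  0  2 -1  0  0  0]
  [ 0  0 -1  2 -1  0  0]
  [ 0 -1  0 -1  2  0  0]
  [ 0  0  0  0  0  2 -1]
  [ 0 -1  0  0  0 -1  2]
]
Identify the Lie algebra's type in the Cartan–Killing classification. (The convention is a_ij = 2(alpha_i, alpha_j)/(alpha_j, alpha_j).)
The matrix has rank 7 with 2's on the diagonal. Reading the off-diagonal entries as Dynkin edges (a single edge where a_ij = a_ji = -1; a double or triple edge where a_ij * a_ji = 2 or 3), the diagram is a chain of 7 nodes with single edges (A_7). One simple-root ordering that puts it in standard form is (alpha_1, alpha_3, alpha_4, alpha_5, alpha_2, alpha_7, alpha_6). So the algebra is type A_7, i.e. sl(8).

A_7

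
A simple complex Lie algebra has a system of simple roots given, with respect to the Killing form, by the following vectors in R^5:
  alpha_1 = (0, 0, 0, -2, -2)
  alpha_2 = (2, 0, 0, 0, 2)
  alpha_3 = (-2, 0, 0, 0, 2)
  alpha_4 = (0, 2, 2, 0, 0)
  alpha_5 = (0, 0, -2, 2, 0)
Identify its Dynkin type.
D5

Compute the Cartan integers a_ij = 2(alpha_i, alpha_j)/(alpha_j, alpha_j); the resulting 5x5 Cartan matrix is
[[2, -1, -1, 0, -1], [-1, 2, 0, 0, 0], [-1, 0, 2, 0, 0], [0, 0, 0, 2, -1], [-1, 0, 0, -1, 2]].
All simple roots have the same length, so the diagram is simply laced. The associated Dynkin diagram is a chain of 3 nodes with a fork of two nodes at one end (D_5), so the type is D_5 (the algebra so(10)).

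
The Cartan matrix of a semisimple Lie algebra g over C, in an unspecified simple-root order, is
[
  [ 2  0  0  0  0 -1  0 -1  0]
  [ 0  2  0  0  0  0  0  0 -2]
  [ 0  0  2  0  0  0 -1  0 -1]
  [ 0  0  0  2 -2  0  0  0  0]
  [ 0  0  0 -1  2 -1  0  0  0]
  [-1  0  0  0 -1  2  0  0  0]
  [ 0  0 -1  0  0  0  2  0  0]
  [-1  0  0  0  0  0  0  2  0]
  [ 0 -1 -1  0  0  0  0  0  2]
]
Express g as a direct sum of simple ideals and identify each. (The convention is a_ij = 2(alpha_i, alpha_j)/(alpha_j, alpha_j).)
C_4 (sp(8)) + C_5 (sp(10))

The diagram associated to this matrix has two connected components: the simple roots {alpha_2, alpha_3, alpha_7, alpha_9} form a chain of 4 nodes with a double edge at one end; the terminal node there is the unique long simple root (C_4), and {alpha_1, alpha_4, alpha_5, alpha_6, alpha_8} form a chain of 5 nodes with a double edge at one end; the terminal node there is the unique long simple root (C_5). A semisimple Lie algebra decomposes uniquely as the direct sum of simple ideals, one per connected component of its Dynkin diagram, so g ≅ C_4 ⊕ C_5 (dimension 36 + 55 = 91).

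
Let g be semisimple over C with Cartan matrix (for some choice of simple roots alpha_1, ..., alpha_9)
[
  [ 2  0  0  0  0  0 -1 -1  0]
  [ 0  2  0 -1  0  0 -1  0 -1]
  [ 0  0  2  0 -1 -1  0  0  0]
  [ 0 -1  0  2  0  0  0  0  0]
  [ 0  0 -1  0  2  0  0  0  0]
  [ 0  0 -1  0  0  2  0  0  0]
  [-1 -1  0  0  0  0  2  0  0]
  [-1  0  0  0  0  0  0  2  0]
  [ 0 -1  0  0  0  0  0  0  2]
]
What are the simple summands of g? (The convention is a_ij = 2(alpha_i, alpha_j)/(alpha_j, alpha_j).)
type A_3 ⊕ type D_6

The diagram associated to this matrix has two connected components: the simple roots {alpha_3, alpha_5, alpha_6} form a chain of 3 nodes with single edges (A_3), and {alpha_1, alpha_2, alpha_4, alpha_7, alpha_8, alpha_9} form a chain of 4 nodes with a fork of two nodes at one end (D_6). A semisimple Lie algebra decomposes uniquely as the direct sum of simple ideals, one per connected component of its Dynkin diagram, so g ≅ A_3 ⊕ D_6 (dimension 15 + 66 = 81).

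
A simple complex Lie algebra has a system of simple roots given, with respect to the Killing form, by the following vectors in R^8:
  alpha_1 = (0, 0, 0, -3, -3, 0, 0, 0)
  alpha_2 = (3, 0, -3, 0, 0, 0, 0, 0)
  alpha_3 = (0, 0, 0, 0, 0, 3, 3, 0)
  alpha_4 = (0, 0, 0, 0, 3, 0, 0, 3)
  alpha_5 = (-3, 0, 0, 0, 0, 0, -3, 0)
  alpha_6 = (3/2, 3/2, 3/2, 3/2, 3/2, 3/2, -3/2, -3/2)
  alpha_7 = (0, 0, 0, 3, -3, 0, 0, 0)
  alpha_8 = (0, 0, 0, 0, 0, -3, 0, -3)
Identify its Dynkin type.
Compute the Cartan integers a_ij = 2(alpha_i, alpha_j)/(alpha_j, alpha_j); the resulting 8x8 Cartan matrix is
[[2, 0, 0, -1, 0, -1, 0, 0], [0, 2, 0, 0, -1, 0, 0, 0], [0, 0, 2, 0, -1, 0, 0, -1], [-1, 0, 0, 2, 0, 0, -1, -1], [0, -1, -1, 0, 2, 0, 0, 0], [-1, 0, 0, 0, 0, 2, 0, 0], [0, 0, 0, -1, 0, 0, 2, 0], [0, 0, -1, -1, 0, 0, 0, 2]].
All simple roots have the same length, so the diagram is simply laced. The associated Dynkin diagram is a chain of 7 nodes with one extra node attached to the third node from one end (E_8), so the type is E_8.

E_8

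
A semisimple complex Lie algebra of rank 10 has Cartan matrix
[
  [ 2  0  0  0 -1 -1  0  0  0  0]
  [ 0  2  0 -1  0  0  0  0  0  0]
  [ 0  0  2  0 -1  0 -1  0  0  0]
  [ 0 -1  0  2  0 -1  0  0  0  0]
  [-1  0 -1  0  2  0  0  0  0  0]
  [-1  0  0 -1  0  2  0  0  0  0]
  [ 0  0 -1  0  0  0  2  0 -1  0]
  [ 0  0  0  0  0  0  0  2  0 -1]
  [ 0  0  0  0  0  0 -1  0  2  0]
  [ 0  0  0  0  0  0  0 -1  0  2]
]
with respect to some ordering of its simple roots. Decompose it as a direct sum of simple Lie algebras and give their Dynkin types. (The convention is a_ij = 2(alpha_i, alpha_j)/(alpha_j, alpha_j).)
A_2 + A_8

The diagram associated to this matrix has two connected components: the simple roots {alpha_8, alpha_10} form a chain of 2 nodes with single edges (A_2), and {alpha_1, alpha_2, alpha_3, alpha_4, alpha_5, alpha_6, alpha_7, alpha_9} form a chain of 8 nodes with single edges (A_8). A semisimple Lie algebra decomposes uniquely as the direct sum of simple ideals, one per connected component of its Dynkin diagram, so g ≅ A_2 ⊕ A_8 (dimension 8 + 80 = 88).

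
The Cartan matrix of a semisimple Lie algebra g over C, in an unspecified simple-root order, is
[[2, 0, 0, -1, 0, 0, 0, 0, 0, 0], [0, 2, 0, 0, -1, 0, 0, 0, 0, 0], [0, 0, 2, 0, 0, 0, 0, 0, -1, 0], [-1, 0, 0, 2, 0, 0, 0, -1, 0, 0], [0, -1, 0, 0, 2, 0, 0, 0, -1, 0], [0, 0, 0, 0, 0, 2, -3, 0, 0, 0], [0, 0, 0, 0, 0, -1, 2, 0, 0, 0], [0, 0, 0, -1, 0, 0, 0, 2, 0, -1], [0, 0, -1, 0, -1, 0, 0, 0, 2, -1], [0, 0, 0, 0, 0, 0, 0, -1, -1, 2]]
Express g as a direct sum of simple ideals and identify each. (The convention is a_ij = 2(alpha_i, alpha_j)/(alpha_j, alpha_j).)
E_8 ⊕ G_2

The diagram associated to this matrix has two connected components: the simple roots {alpha_1, alpha_2, alpha_3, alpha_4, alpha_5, alpha_8, alpha_9, alpha_10} form a chain of 7 nodes with one extra node attached to the third node from one end (E_8), and {alpha_6, alpha_7} form two nodes joined by a triple edge (G_2). A semisimple Lie algebra decomposes uniquely as the direct sum of simple ideals, one per connected component of its Dynkin diagram, so g ≅ E_8 ⊕ G_2 (dimension 248 + 14 = 262).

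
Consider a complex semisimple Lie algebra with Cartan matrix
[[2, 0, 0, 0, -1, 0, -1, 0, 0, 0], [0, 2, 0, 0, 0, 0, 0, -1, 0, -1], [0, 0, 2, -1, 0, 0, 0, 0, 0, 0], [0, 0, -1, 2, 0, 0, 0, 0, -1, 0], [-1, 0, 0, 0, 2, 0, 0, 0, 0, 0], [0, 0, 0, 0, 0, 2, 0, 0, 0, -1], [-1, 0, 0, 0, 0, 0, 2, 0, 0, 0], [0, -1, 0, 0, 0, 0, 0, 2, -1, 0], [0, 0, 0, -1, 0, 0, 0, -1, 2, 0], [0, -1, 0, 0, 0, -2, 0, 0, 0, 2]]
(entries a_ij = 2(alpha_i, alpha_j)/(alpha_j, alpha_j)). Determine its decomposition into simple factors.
A_3 ⊕ B_7

The diagram associated to this matrix has two connected components: the simple roots {alpha_1, alpha_5, alpha_7} form a chain of 3 nodes with single edges (A_3), and {alpha_2, alpha_3, alpha_4, alpha_6, alpha_8, alpha_9, alpha_10} form a chain of 7 nodes with a double edge at one end; the terminal node there is the unique short simple root (B_7). A semisimple Lie algebra decomposes uniquely as the direct sum of simple ideals, one per connected component of its Dynkin diagram, so g ≅ A_3 ⊕ B_7 (dimension 15 + 105 = 120).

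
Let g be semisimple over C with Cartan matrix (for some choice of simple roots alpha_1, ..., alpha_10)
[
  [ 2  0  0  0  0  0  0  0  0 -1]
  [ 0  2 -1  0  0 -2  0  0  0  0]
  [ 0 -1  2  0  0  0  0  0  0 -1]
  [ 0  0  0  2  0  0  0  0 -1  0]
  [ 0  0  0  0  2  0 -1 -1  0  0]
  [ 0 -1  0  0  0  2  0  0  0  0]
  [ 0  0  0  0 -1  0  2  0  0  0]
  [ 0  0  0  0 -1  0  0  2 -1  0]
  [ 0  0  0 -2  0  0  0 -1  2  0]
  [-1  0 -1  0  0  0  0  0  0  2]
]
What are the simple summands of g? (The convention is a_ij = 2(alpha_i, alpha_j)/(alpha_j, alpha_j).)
The diagram associated to this matrix has two connected components: the simple roots {alpha_1, alpha_2, alpha_3, alpha_6, alpha_10} form a chain of 5 nodes with a double edge at one end; the terminal node there is the unique short simple root (B_5), and {alpha_4, alpha_5, alpha_7, alpha_8, alpha_9} form a chain of 5 nodes with a double edge at one end; the terminal node there is the unique short simple root (B_5). A semisimple Lie algebra decomposes uniquely as the direct sum of simple ideals, one per connected component of its Dynkin diagram, so g ≅ B_5 ⊕ B_5 (dimension 55 + 55 = 110).

B_5 (so(11)) + B_5 (so(11))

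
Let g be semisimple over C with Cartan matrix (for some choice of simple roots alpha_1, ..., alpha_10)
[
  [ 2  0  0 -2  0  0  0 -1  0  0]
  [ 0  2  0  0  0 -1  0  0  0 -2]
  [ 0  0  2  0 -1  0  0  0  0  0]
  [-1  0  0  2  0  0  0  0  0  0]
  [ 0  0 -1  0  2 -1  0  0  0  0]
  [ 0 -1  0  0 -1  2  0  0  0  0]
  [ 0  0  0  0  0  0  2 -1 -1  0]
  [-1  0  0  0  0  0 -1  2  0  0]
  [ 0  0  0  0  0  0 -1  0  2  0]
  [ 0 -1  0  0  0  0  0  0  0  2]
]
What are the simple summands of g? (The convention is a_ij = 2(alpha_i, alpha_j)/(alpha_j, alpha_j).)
B5 ⊕ B5

The diagram associated to this matrix has two connected components: the simple roots {alpha_1, alpha_4, alpha_7, alpha_8, alpha_9} form a chain of 5 nodes with a double edge at one end; the terminal node there is the unique short simple root (B_5), and {alpha_2, alpha_3, alpha_5, alpha_6, alpha_10} form a chain of 5 nodes with a double edge at one end; the terminal node there is the unique short simple root (B_5). A semisimple Lie algebra decomposes uniquely as the direct sum of simple ideals, one per connected component of its Dynkin diagram, so g ≅ B_5 ⊕ B_5 (dimension 55 + 55 = 110).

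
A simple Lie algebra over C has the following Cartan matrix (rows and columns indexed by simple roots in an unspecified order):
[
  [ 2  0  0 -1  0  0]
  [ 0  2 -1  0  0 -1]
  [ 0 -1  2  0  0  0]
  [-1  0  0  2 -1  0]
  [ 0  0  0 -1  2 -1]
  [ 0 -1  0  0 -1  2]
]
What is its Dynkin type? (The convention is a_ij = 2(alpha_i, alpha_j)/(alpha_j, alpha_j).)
The matrix has rank 6 with 2's on the diagonal. Reading the off-diagonal entries as Dynkin edges (a single edge where a_ij = a_ji = -1; a double or triple edge where a_ij * a_ji = 2 or 3), the diagram is a chain of 6 nodes with single edges (A_6). One simple-root ordering that puts it in standard form is (alpha_1, alpha_4, alpha_5, alpha_6, alpha_2, alpha_3). So the algebra is type A_6, i.e. sl(7).

A6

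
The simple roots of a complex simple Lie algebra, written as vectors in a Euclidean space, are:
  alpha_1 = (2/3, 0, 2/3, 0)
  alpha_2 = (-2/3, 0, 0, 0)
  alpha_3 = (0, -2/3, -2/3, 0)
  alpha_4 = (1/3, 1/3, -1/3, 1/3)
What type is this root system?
F_4

Compute the Cartan integers a_ij = 2(alpha_i, alpha_j)/(alpha_j, alpha_j); the resulting 4x4 Cartan matrix is
[[2, -2, -1, 0], [-1, 2, 0, -1], [-1, 0, 2, 0], [0, -1, 0, 2]].
The roots have two lengths (squared-length ratio 2:1); the short ones are alpha_{2,4}. The associated Dynkin diagram is a chain of 4 nodes with a double edge between the middle two (F_4), so the type is F_4.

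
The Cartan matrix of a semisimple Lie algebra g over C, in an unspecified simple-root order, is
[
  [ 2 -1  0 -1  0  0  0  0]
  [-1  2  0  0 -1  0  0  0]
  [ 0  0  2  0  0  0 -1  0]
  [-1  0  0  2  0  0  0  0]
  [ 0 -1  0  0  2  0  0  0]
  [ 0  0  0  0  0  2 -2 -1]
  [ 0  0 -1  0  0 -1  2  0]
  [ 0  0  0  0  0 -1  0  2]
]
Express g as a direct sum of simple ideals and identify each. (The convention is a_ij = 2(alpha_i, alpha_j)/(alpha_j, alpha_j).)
The diagram associated to this matrix has two connected components: the simple roots {alpha_1, alpha_2, alpha_4, alpha_5} form a chain of 4 nodes with single edges (A_4), and {alpha_3, alpha_6, alpha_7, alpha_8} form a chain of 4 nodes with a double edge between the middle two (F_4). A semisimple Lie algebra decomposes uniquely as the direct sum of simple ideals, one per connected component of its Dynkin diagram, so g ≅ A_4 ⊕ F_4 (dimension 24 + 52 = 76).

A4 + F4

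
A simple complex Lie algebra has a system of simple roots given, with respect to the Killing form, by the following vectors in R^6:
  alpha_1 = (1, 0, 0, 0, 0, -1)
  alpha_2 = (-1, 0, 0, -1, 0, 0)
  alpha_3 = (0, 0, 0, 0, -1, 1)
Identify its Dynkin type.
A3

Compute the Cartan integers a_ij = 2(alpha_i, alpha_j)/(alpha_j, alpha_j); the resulting 3x3 Cartan matrix is
[[2, -1, -1], [-1, 2, 0], [-1, 0, 2]].
All simple roots have the same length, so the diagram is simply laced. The associated Dynkin diagram is a chain of 3 nodes with single edges (A_3), so the type is A_3 (the algebra sl(4)).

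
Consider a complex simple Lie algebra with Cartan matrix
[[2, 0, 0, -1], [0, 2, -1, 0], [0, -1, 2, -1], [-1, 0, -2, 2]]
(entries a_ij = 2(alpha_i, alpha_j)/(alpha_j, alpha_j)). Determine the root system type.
F_4

The matrix has rank 4 with 2's on the diagonal. Reading the off-diagonal entries as Dynkin edges (a single edge where a_ij = a_ji = -1; a double or triple edge where a_ij * a_ji = 2 or 3), the diagram is a chain of 4 nodes with a double edge between the middle two (F_4). One simple-root ordering that puts it in standard form is (alpha_1, alpha_4, alpha_3, alpha_2). So the algebra is type F_4.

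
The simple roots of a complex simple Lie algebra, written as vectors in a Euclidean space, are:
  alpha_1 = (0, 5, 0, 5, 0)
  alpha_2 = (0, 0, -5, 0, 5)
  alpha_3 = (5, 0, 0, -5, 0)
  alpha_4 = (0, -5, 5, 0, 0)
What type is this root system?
Compute the Cartan integers a_ij = 2(alpha_i, alpha_j)/(alpha_j, alpha_j); the resulting 4x4 Cartan matrix is
[[2, 0, -1, -1], [0, 2, 0, -1], [-1, 0, 2, 0], [-1, -1, 0, 2]].
All simple roots have the same length, so the diagram is simply laced. The associated Dynkin diagram is a chain of 4 nodes with single edges (A_4), so the type is A_4 (the algebra sl(5)).

A4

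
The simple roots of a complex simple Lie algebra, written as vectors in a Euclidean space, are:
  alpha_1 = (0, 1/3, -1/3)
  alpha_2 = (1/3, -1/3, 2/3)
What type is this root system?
G_2

Compute the Cartan integers a_ij = 2(alpha_i, alpha_j)/(alpha_j, alpha_j); the resulting 2x2 Cartan matrix is
[[2, -1], [-3, 2]].
The roots have two lengths (squared-length ratio 3:1); the short ones are alpha_{1}. The associated Dynkin diagram is two nodes joined by a triple edge (G_2), so the type is G_2.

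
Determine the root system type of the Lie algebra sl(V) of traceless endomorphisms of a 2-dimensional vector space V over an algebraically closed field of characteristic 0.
This is sl(2), which has dimension 2^2 - 1 = 3 and rank 2 - 1 = 1 (a Cartan subalgebra is the diagonal traceless matrices). In the classification of classical Lie algebras, the special linear algebra sl(n+1) has type A_n; here n = 1, so the Dynkin diagram is a chain of 1 nodes with single edges (A_1). Hence the type is A_1.

A1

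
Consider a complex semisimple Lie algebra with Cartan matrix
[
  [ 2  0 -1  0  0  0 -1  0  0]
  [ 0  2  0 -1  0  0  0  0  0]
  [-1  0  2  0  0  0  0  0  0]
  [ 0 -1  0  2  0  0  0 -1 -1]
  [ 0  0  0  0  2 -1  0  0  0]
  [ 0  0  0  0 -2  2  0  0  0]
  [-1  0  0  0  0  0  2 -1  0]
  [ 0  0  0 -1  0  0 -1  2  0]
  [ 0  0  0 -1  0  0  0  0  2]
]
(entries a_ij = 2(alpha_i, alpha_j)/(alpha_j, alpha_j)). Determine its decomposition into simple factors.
The diagram associated to this matrix has two connected components: the simple roots {alpha_5, alpha_6} form a chain of 2 nodes with a double edge at one end; the terminal node there is the unique short simple root (B_2), and {alpha_1, alpha_2, alpha_3, alpha_4, alpha_7, alpha_8, alpha_9} form a chain of 5 nodes with a fork of two nodes at one end (D_7). A semisimple Lie algebra decomposes uniquely as the direct sum of simple ideals, one per connected component of its Dynkin diagram, so g ≅ B_2 ⊕ D_7 (dimension 10 + 91 = 101).

B2 + D7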